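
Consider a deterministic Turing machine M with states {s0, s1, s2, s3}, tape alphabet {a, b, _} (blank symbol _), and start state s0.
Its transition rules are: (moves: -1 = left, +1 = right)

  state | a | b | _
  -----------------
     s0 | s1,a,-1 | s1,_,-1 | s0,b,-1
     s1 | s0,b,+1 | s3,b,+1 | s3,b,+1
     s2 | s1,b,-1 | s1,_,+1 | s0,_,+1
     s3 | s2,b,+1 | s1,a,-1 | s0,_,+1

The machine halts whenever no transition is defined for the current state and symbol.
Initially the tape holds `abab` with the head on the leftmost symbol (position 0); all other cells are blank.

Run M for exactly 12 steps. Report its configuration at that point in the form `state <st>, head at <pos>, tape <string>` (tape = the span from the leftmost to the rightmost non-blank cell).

state=s0 head=0 tape=_[a]bab_   (s0,a)→(s1,a,-1)
state=s1 head=-1 tape=[_]abab_   (s1,_)→(s3,b,+1)
state=s3 head=0 tape=b[a]bab_   (s3,a)→(s2,b,+1)
state=s2 head=1 tape=bb[b]ab_   (s2,b)→(s1,_,+1)
state=s1 head=2 tape=bb_[a]b_   (s1,a)→(s0,b,+1)
state=s0 head=3 tape=bb_b[b]_   (s0,b)→(s1,_,-1)
state=s1 head=2 tape=bb_[b]__   (s1,b)→(s3,b,+1)
state=s3 head=3 tape=bb_b[_]_   (s3,_)→(s0,_,+1)
state=s0 head=4 tape=bb_b_[_]   (s0,_)→(s0,b,-1)
state=s0 head=3 tape=bb_b[_]b   (s0,_)→(s0,b,-1)
state=s0 head=2 tape=bb_[b]bb   (s0,b)→(s1,_,-1)
state=s1 head=1 tape=bb[_]_bb   (s1,_)→(s3,b,+1)
state=s3 head=2 tape=bbb[_]bb
After 12 steps: state s3, head at 2, tape bbb_bb.

state s3, head at 2, tape bbb_bb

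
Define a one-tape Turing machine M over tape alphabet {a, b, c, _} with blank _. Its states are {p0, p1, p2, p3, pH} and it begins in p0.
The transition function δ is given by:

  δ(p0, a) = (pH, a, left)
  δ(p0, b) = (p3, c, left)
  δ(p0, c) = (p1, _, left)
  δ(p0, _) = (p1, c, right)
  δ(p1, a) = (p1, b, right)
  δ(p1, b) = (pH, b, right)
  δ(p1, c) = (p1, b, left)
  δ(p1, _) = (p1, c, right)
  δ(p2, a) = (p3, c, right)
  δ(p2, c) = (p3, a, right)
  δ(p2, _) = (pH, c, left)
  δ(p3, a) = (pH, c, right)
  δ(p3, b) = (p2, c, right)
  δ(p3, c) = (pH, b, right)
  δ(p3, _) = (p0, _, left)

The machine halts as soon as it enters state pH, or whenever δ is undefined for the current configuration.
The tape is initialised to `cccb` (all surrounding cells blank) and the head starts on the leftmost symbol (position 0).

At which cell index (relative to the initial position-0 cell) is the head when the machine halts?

0

state=p0 head=0 tape=__[c]ccb   (p0,c)→(p1,_,left)
state=p1 head=-1 tape=_[_]_ccb   (p1,_)→(p1,c,right)
state=p1 head=0 tape=_c[_]ccb   (p1,_)→(p1,c,right)
state=p1 head=1 tape=_cc[c]cb   (p1,c)→(p1,b,left)
state=p1 head=0 tape=_c[c]bcb   (p1,c)→(p1,b,left)
state=p1 head=-1 tape=_[c]bbcb   (p1,c)→(p1,b,left)
state=p1 head=-2 tape=[_]bbbcb   (p1,_)→(p1,c,right)
state=p1 head=-1 tape=c[b]bbcb   (p1,b)→(pH,b,right)
state=pH head=0 tape=cb[b]bcb
At halt the head is at cell 0.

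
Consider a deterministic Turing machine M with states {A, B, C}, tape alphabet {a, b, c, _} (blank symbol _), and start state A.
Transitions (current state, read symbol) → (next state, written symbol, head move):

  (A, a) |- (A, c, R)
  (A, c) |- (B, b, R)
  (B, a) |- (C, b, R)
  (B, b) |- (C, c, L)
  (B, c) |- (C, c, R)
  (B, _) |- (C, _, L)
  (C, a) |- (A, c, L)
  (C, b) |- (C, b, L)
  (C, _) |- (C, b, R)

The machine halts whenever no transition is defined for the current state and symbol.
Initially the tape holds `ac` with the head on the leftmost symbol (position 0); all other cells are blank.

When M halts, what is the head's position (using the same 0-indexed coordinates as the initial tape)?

0

state=A head=0 tape=[a]c_   (A,a)→(A,c,R)
state=A head=1 tape=c[c]_   (A,c)→(B,b,R)
state=B head=2 tape=cb[_]   (B,_)→(C,_,L)
state=C head=1 tape=c[b]_   (C,b)→(C,b,L)
state=C head=0 tape=[c]b_
At halt the head is at cell 0.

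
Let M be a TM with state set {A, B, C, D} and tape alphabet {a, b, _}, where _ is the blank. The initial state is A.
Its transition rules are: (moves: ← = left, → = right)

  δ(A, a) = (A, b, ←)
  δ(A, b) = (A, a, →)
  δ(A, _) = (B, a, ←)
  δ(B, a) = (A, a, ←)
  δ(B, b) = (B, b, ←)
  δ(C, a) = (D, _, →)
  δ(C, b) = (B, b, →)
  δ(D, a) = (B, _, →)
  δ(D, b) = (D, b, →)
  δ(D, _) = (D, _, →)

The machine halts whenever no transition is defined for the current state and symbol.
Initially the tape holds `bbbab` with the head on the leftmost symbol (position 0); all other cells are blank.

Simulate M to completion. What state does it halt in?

B

A | __[b]bbab   read b → write a, move →, go to A
A | __a[b]bab   read b → write a, move →, go to A
A | __aa[b]ab   read b → write a, move →, go to A
A | __aaa[a]b   read a → write b, move ←, go to A
A | __aa[a]bb   read a → write b, move ←, go to A
A | __a[a]bbb   read a → write b, move ←, go to A
A | __[a]bbbb   read a → write b, move ←, go to A
A | _[_]bbbbb   read _ → write a, move ←, go to B
B | [_]abbbbb
No transition is defined for (B, _); M halts in state B.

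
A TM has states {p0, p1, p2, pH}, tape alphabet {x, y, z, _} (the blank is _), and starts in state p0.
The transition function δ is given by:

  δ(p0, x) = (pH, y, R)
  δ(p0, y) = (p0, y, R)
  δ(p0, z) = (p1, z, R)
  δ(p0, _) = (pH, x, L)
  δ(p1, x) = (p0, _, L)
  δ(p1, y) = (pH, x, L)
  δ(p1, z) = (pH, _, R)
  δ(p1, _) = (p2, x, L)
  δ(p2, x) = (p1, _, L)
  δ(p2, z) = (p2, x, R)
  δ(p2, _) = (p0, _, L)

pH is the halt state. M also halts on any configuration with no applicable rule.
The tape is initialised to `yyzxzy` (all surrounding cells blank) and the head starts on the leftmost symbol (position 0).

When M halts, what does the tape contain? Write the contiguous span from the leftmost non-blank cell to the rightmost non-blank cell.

yyx_zy

p0 | [y]yzxzy   read y → write y, move R, go to p0
p0 | y[y]zxzy   read y → write y, move R, go to p0
p0 | yy[z]xzy   read z → write z, move R, go to p1
p1 | yyz[x]zy   read x → write _, move L, go to p0
p0 | yy[z]_zy   read z → write z, move R, go to p1
p1 | yyz[_]zy   read _ → write x, move L, go to p2
p2 | yy[z]xzy   read z → write x, move R, go to p2
p2 | yyx[x]zy   read x → write _, move L, go to p1
p1 | yy[x]_zy   read x → write _, move L, go to p0
p0 | y[y]__zy   read y → write y, move R, go to p0
p0 | yy[_]_zy   read _ → write x, move L, go to pH
pH | y[y]x_zy
The non-blank tape span at halt is yyx_zy.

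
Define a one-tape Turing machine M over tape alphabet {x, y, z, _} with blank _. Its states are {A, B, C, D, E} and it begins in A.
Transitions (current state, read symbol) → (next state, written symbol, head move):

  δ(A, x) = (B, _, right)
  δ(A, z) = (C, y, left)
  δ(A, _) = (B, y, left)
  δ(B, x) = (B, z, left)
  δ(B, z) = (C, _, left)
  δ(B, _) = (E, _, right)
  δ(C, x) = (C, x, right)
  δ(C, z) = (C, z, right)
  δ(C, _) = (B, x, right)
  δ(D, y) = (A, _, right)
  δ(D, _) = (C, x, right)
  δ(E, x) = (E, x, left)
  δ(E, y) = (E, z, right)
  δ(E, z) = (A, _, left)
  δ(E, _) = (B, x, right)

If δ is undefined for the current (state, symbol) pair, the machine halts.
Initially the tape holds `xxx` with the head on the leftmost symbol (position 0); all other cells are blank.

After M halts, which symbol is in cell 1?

A | ___[x]xx   read x → write _, move right, go to B
B | ____[x]x   read x → write z, move left, go to B
B | ___[_]zx   read _ → write _, move right, go to E
E | ____[z]x   read z → write _, move left, go to A
A | ___[_]_x   read _ → write y, move left, go to B
B | __[_]y_x   read _ → write _, move right, go to E
E | ___[y]_x   read y → write z, move right, go to E
E | ___z[_]x   read _ → write x, move right, go to B
B | ___zx[x]   read x → write z, move left, go to B
B | ___z[x]z   read x → write z, move left, go to B
B | ___[z]zz   read z → write _, move left, go to C
C | __[_]_zz   read _ → write x, move right, go to B
B | __x[_]zz   read _ → write _, move right, go to E
E | __x_[z]z   read z → write _, move left, go to A
A | __x[_]_z   read _ → write y, move left, go to B
B | __[x]y_z   read x → write z, move left, go to B
B | _[_]zy_z   read _ → write _, move right, go to E
E | __[z]y_z   read z → write _, move left, go to A
A | _[_]_y_z   read _ → write y, move left, go to B
B | [_]y_y_z   read _ → write _, move right, go to E
E | _[y]_y_z   read y → write z, move right, go to E
E | _z[_]y_z   read _ → write x, move right, go to B
B | _zx[y]_z
Cell 1 holds _ when M halts.

_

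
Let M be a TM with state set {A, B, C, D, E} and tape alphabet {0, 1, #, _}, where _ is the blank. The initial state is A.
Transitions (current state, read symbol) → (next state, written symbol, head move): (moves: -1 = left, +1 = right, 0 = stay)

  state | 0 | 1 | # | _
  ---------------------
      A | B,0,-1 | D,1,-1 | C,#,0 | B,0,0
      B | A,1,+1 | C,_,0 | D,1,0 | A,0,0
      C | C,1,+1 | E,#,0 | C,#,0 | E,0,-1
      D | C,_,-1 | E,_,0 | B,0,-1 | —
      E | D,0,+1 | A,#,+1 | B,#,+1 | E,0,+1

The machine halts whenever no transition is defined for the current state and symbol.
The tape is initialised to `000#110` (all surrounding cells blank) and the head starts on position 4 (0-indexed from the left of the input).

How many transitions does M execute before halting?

A | 000#[1]10_   read 1 → write 1, move -1, go to D
D | 000[#]110_   read # → write 0, move -1, go to B
B | 00[0]0110_   read 0 → write 1, move +1, go to A
A | 001[0]110_   read 0 → write 0, move -1, go to B
B | 00[1]0110_   read 1 → write _, move 0, go to C
C | 00[_]0110_   read _ → write 0, move -1, go to E
E | 0[0]00110_   read 0 → write 0, move +1, go to D
D | 00[0]0110_   read 0 → write _, move -1, go to C
C | 0[0]_0110_   read 0 → write 1, move +1, go to C
C | 01[_]0110_   read _ → write 0, move -1, go to E
E | 0[1]00110_   read 1 → write #, move +1, go to A
A | 0#[0]0110_   read 0 → write 0, move -1, go to B
B | 0[#]00110_   read # → write 1, move 0, go to D
D | 0[1]00110_   read 1 → write _, move 0, go to E
E | 0[_]00110_   read _ → write 0, move +1, go to E
E | 00[0]0110_   read 0 → write 0, move +1, go to D
D | 000[0]110_   read 0 → write _, move -1, go to C
C | 00[0]_110_   read 0 → write 1, move +1, go to C
C | 001[_]110_   read _ → write 0, move -1, go to E
E | 00[1]0110_   read 1 → write #, move +1, go to A
A | 00#[0]110_   read 0 → write 0, move -1, go to B
B | 00[#]0110_   read # → write 1, move 0, go to D
D | 00[1]0110_   read 1 → write _, move 0, go to E
E | 00[_]0110_   read _ → write 0, move +1, go to E
E | 000[0]110_   read 0 → write 0, move +1, go to D
D | 0000[1]10_   read 1 → write _, move 0, go to E
E | 0000[_]10_   read _ → write 0, move +1, go to E
E | 00000[1]0_   read 1 → write #, move +1, go to A
A | 00000#[0]_   read 0 → write 0, move -1, go to B
B | 00000[#]0_   read # → write 1, move 0, go to D
D | 00000[1]0_   read 1 → write _, move 0, go to E
E | 00000[_]0_   read _ → write 0, move +1, go to E
E | 000000[0]_   read 0 → write 0, move +1, go to D
D | 0000000[_]
M halts after 33 transitions.

33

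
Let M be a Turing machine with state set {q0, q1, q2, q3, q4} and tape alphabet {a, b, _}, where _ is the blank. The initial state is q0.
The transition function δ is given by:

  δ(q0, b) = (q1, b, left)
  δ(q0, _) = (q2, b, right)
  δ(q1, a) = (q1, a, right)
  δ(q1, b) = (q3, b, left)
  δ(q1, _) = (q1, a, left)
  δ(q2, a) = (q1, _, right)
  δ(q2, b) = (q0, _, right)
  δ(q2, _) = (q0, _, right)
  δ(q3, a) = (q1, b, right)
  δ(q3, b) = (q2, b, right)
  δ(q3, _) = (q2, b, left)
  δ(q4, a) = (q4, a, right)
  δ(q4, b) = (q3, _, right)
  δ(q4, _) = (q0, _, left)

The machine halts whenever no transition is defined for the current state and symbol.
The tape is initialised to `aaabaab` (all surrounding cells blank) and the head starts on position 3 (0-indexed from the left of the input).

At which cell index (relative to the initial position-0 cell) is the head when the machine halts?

state=q0 head=3 tape=aaa[b]aab   (q0,b)→(q1,b,left)
state=q1 head=2 tape=aa[a]baab   (q1,a)→(q1,a,right)
state=q1 head=3 tape=aaa[b]aab   (q1,b)→(q3,b,left)
state=q3 head=2 tape=aa[a]baab   (q3,a)→(q1,b,right)
state=q1 head=3 tape=aab[b]aab   (q1,b)→(q3,b,left)
state=q3 head=2 tape=aa[b]baab   (q3,b)→(q2,b,right)
state=q2 head=3 tape=aab[b]aab   (q2,b)→(q0,_,right)
state=q0 head=4 tape=aab_[a]ab
At halt the head is at cell 4.

4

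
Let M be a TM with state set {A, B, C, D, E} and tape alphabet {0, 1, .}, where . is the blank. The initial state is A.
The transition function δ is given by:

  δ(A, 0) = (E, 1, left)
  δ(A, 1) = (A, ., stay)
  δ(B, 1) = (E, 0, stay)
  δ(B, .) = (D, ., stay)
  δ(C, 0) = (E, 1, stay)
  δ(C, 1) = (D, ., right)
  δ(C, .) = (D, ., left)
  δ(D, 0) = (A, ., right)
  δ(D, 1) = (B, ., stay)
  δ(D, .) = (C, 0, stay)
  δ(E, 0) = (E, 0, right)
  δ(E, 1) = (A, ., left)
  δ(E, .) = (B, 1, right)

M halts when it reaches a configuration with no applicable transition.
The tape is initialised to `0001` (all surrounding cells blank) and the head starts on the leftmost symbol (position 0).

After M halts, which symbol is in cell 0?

1

A | ..[0]001   read 0 → write 1, move left, go to E
E | .[.]1001   read . → write 1, move right, go to B
B | .1[1]001   read 1 → write 0, move stay, go to E
E | .1[0]001   read 0 → write 0, move right, go to E
E | .10[0]01   read 0 → write 0, move right, go to E
E | .100[0]1   read 0 → write 0, move right, go to E
E | .1000[1]   read 1 → write ., move left, go to A
A | .100[0].   read 0 → write 1, move left, go to E
E | .10[0]1.   read 0 → write 0, move right, go to E
E | .100[1].   read 1 → write ., move left, go to A
A | .10[0]..   read 0 → write 1, move left, go to E
E | .1[0]1..   read 0 → write 0, move right, go to E
E | .10[1]..   read 1 → write ., move left, go to A
A | .1[0]...   read 0 → write 1, move left, go to E
E | .[1]1...   read 1 → write ., move left, go to A
A | [.].1...
Cell 0 holds 1 when M halts.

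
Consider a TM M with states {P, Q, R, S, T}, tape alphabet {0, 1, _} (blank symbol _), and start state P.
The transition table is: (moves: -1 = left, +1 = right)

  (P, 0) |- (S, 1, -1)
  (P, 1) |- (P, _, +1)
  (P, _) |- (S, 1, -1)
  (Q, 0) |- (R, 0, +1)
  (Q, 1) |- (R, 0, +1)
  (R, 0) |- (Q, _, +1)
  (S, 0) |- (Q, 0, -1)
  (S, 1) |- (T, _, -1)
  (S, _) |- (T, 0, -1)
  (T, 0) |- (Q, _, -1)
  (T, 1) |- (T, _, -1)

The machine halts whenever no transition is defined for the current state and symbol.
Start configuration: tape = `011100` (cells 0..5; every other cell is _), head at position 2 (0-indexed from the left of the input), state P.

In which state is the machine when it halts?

T

state=P head=2 tape=01[1]100   (P,1)→(P,_,+1)
state=P head=3 tape=01_[1]00   (P,1)→(P,_,+1)
state=P head=4 tape=01__[0]0   (P,0)→(S,1,-1)
state=S head=3 tape=01_[_]10   (S,_)→(T,0,-1)
state=T head=2 tape=01[_]010
No transition is defined for (T, _); M halts in state T.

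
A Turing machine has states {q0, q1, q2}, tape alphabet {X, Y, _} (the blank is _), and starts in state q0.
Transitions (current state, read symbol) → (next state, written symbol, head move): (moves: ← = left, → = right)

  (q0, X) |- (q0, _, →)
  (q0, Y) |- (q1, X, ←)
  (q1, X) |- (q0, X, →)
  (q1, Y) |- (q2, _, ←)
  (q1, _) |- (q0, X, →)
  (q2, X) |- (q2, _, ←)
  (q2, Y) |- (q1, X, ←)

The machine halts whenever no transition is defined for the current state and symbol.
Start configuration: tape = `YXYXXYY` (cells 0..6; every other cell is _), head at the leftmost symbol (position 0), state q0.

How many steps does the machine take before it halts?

q0 | _[Y]XYXXYY_   read Y → write X, move ←, go to q1
q1 | [_]XXYXXYY_   read _ → write X, move →, go to q0
q0 | X[X]XYXXYY_   read X → write _, move →, go to q0
q0 | X_[X]YXXYY_   read X → write _, move →, go to q0
q0 | X__[Y]XXYY_   read Y → write X, move ←, go to q1
q1 | X_[_]XXXYY_   read _ → write X, move →, go to q0
q0 | X_X[X]XXYY_   read X → write _, move →, go to q0
q0 | X_X_[X]XYY_   read X → write _, move →, go to q0
q0 | X_X__[X]YY_   read X → write _, move →, go to q0
q0 | X_X___[Y]Y_   read Y → write X, move ←, go to q1
q1 | X_X__[_]XY_   read _ → write X, move →, go to q0
q0 | X_X__X[X]Y_   read X → write _, move →, go to q0
q0 | X_X__X_[Y]_   read Y → write X, move ←, go to q1
q1 | X_X__X[_]X_   read _ → write X, move →, go to q0
q0 | X_X__XX[X]_   read X → write _, move →, go to q0
q0 | X_X__XX_[_]
M halts after 15 transitions.

15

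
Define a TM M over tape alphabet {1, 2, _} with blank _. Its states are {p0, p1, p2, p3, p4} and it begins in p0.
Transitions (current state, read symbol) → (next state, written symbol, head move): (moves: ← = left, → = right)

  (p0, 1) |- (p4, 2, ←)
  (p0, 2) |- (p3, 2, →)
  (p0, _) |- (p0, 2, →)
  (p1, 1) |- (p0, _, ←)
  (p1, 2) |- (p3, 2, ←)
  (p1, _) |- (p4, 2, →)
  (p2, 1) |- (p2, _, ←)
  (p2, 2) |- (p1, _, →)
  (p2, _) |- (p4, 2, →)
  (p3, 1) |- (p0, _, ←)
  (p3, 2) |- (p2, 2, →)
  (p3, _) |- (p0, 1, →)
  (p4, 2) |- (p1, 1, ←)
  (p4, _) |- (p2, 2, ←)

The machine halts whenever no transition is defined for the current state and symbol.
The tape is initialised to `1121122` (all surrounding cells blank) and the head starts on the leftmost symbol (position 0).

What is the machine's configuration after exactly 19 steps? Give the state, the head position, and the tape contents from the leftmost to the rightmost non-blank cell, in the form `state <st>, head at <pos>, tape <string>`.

state=p0 head=0 tape=___[1]121122   (p0,1)→(p4,2,←)
state=p4 head=-1 tape=__[_]2121122   (p4,_)→(p2,2,←)
state=p2 head=-2 tape=_[_]22121122   (p2,_)→(p4,2,→)
state=p4 head=-1 tape=_2[2]2121122   (p4,2)→(p1,1,←)
state=p1 head=-2 tape=_[2]12121122   (p1,2)→(p3,2,←)
state=p3 head=-3 tape=[_]212121122   (p3,_)→(p0,1,→)
state=p0 head=-2 tape=1[2]12121122   (p0,2)→(p3,2,→)
state=p3 head=-1 tape=12[1]2121122   (p3,1)→(p0,_,←)
state=p0 head=-2 tape=1[2]_2121122   (p0,2)→(p3,2,→)
state=p3 head=-1 tape=12[_]2121122   (p3,_)→(p0,1,→)
state=p0 head=0 tape=121[2]121122   (p0,2)→(p3,2,→)
state=p3 head=1 tape=1212[1]21122   (p3,1)→(p0,_,←)
state=p0 head=0 tape=121[2]_21122   (p0,2)→(p3,2,→)
state=p3 head=1 tape=1212[_]21122   (p3,_)→(p0,1,→)
state=p0 head=2 tape=12121[2]1122   (p0,2)→(p3,2,→)
state=p3 head=3 tape=121212[1]122   (p3,1)→(p0,_,←)
state=p0 head=2 tape=12121[2]_122   (p0,2)→(p3,2,→)
state=p3 head=3 tape=121212[_]122   (p3,_)→(p0,1,→)
state=p0 head=4 tape=1212121[1]22   (p0,1)→(p4,2,←)
state=p4 head=3 tape=121212[1]222
After 19 steps: state p4, head at 3, tape 1212121222.

state p4, head at 3, tape 1212121222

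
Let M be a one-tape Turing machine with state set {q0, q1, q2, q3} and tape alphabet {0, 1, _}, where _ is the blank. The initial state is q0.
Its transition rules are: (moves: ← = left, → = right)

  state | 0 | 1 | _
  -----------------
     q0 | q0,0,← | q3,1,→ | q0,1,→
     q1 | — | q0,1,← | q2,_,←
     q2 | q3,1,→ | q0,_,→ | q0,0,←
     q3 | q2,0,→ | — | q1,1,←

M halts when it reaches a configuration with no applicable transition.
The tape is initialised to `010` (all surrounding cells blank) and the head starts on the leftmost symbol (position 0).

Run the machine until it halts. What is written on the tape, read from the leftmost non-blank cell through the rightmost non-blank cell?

1010111

state=q0 head=0 tape=_[0]10___   (q0,0)→(q0,0,←)
state=q0 head=-1 tape=[_]010___   (q0,_)→(q0,1,→)
state=q0 head=0 tape=1[0]10___   (q0,0)→(q0,0,←)
state=q0 head=-1 tape=[1]010___   (q0,1)→(q3,1,→)
state=q3 head=0 tape=1[0]10___   (q3,0)→(q2,0,→)
state=q2 head=1 tape=10[1]0___   (q2,1)→(q0,_,→)
state=q0 head=2 tape=10_[0]___   (q0,0)→(q0,0,←)
state=q0 head=1 tape=10[_]0___   (q0,_)→(q0,1,→)
state=q0 head=2 tape=101[0]___   (q0,0)→(q0,0,←)
state=q0 head=1 tape=10[1]0___   (q0,1)→(q3,1,→)
state=q3 head=2 tape=101[0]___   (q3,0)→(q2,0,→)
state=q2 head=3 tape=1010[_]__   (q2,_)→(q0,0,←)
state=q0 head=2 tape=101[0]0__   (q0,0)→(q0,0,←)
state=q0 head=1 tape=10[1]00__   (q0,1)→(q3,1,→)
state=q3 head=2 tape=101[0]0__   (q3,0)→(q2,0,→)
state=q2 head=3 tape=1010[0]__   (q2,0)→(q3,1,→)
state=q3 head=4 tape=10101[_]_   (q3,_)→(q1,1,←)
state=q1 head=3 tape=1010[1]1_   (q1,1)→(q0,1,←)
state=q0 head=2 tape=101[0]11_   (q0,0)→(q0,0,←)
state=q0 head=1 tape=10[1]011_   (q0,1)→(q3,1,→)
state=q3 head=2 tape=101[0]11_   (q3,0)→(q2,0,→)
state=q2 head=3 tape=1010[1]1_   (q2,1)→(q0,_,→)
state=q0 head=4 tape=1010_[1]_   (q0,1)→(q3,1,→)
state=q3 head=5 tape=1010_1[_]   (q3,_)→(q1,1,←)
state=q1 head=4 tape=1010_[1]1   (q1,1)→(q0,1,←)
state=q0 head=3 tape=1010[_]11   (q0,_)→(q0,1,→)
state=q0 head=4 tape=10101[1]1   (q0,1)→(q3,1,→)
state=q3 head=5 tape=101011[1]
The non-blank tape span at halt is 1010111.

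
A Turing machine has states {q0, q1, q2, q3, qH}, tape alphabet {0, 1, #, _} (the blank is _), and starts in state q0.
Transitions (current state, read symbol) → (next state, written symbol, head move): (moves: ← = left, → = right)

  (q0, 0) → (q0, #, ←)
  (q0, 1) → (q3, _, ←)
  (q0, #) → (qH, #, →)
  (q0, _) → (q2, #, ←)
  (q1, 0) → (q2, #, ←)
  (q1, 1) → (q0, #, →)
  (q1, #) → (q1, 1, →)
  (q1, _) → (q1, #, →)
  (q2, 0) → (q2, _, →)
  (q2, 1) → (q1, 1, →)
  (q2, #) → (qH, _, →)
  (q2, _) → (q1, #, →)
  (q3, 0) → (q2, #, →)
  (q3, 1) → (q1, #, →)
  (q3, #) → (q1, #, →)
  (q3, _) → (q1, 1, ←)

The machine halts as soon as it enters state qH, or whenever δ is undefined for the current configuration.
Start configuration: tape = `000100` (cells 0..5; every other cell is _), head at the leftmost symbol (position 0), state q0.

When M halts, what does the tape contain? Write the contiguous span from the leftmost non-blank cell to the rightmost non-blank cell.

#1111##0

q0 | __[0]00100   read 0 → write #, move ←, go to q0
q0 | _[_]#00100   read _ → write #, move ←, go to q2
q2 | [_]##00100   read _ → write #, move →, go to q1
q1 | #[#]#00100   read # → write 1, move →, go to q1
q1 | #1[#]00100   read # → write 1, move →, go to q1
q1 | #11[0]0100   read 0 → write #, move ←, go to q2
q2 | #1[1]#0100   read 1 → write 1, move →, go to q1
q1 | #11[#]0100   read # → write 1, move →, go to q1
q1 | #111[0]100   read 0 → write #, move ←, go to q2
q2 | #11[1]#100   read 1 → write 1, move →, go to q1
q1 | #111[#]100   read # → write 1, move →, go to q1
q1 | #1111[1]00   read 1 → write #, move →, go to q0
q0 | #1111#[0]0   read 0 → write #, move ←, go to q0
q0 | #1111[#]#0   read # → write #, move →, go to qH
qH | #1111#[#]0
The non-blank tape span at halt is #1111##0.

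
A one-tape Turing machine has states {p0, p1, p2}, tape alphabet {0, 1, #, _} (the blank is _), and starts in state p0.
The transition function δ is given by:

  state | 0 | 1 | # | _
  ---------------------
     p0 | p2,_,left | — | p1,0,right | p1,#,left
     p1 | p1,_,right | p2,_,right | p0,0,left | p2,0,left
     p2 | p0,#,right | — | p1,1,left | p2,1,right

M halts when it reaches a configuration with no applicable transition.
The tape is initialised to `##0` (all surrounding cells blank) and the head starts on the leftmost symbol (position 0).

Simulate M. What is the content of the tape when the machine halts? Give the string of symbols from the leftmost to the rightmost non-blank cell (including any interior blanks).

p0 | _[#]#0   read # → write 0, move right, go to p1
p1 | _0[#]0   read # → write 0, move left, go to p0
p0 | _[0]00   read 0 → write _, move left, go to p2
p2 | [_]_00   read _ → write 1, move right, go to p2
p2 | 1[_]00   read _ → write 1, move right, go to p2
p2 | 11[0]0   read 0 → write #, move right, go to p0
p0 | 11#[0]   read 0 → write _, move left, go to p2
p2 | 11[#]_   read # → write 1, move left, go to p1
p1 | 1[1]1_   read 1 → write _, move right, go to p2
p2 | 1_[1]_
The non-blank tape span at halt is 1_1.

1_1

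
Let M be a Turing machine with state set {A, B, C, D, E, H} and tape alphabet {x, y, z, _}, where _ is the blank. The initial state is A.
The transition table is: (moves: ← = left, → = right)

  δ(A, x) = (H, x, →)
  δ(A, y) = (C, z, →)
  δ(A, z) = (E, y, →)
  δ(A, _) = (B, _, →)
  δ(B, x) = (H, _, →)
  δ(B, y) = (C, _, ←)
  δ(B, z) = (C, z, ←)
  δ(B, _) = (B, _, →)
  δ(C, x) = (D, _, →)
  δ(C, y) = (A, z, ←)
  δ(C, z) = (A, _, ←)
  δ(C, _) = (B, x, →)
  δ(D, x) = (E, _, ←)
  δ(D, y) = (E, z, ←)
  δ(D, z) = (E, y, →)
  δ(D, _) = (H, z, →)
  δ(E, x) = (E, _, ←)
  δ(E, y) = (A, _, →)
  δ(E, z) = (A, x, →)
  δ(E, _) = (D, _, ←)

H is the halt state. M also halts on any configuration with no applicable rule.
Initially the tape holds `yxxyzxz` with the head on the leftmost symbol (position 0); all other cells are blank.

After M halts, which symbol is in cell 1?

_

state=A head=0 tape=__[y]xxyzxz   (A,y)→(C,z,→)
state=C head=1 tape=__z[x]xyzxz   (C,x)→(D,_,→)
state=D head=2 tape=__z_[x]yzxz   (D,x)→(E,_,←)
state=E head=1 tape=__z[_]_yzxz   (E,_)→(D,_,←)
state=D head=0 tape=__[z]__yzxz   (D,z)→(E,y,→)
state=E head=1 tape=__y[_]_yzxz   (E,_)→(D,_,←)
state=D head=0 tape=__[y]__yzxz   (D,y)→(E,z,←)
state=E head=-1 tape=_[_]z__yzxz   (E,_)→(D,_,←)
state=D head=-2 tape=[_]_z__yzxz   (D,_)→(H,z,→)
state=H head=-1 tape=z[_]z__yzxz
Cell 1 holds _ when M halts.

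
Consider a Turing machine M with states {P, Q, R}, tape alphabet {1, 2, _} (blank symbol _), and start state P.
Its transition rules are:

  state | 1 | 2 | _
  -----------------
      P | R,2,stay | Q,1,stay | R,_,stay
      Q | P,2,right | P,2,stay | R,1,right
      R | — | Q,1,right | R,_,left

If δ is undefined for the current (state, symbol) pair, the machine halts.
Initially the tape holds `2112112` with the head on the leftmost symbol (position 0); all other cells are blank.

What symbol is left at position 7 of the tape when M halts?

1

P | [2]112112__   read 2 → write 1, move stay, go to Q
Q | [1]112112__   read 1 → write 2, move right, go to P
P | 2[1]12112__   read 1 → write 2, move stay, go to R
R | 2[2]12112__   read 2 → write 1, move right, go to Q
Q | 21[1]2112__   read 1 → write 2, move right, go to P
P | 212[2]112__   read 2 → write 1, move stay, go to Q
Q | 212[1]112__   read 1 → write 2, move right, go to P
P | 2122[1]12__   read 1 → write 2, move stay, go to R
R | 2122[2]12__   read 2 → write 1, move right, go to Q
Q | 21221[1]2__   read 1 → write 2, move right, go to P
P | 212212[2]__   read 2 → write 1, move stay, go to Q
Q | 212212[1]__   read 1 → write 2, move right, go to P
P | 2122122[_]_   read _ → write _, move stay, go to R
R | 2122122[_]_   read _ → write _, move left, go to R
R | 212212[2]__   read 2 → write 1, move right, go to Q
Q | 2122121[_]_   read _ → write 1, move right, go to R
R | 21221211[_]   read _ → write _, move left, go to R
R | 2122121[1]_
Cell 7 holds 1 when M halts.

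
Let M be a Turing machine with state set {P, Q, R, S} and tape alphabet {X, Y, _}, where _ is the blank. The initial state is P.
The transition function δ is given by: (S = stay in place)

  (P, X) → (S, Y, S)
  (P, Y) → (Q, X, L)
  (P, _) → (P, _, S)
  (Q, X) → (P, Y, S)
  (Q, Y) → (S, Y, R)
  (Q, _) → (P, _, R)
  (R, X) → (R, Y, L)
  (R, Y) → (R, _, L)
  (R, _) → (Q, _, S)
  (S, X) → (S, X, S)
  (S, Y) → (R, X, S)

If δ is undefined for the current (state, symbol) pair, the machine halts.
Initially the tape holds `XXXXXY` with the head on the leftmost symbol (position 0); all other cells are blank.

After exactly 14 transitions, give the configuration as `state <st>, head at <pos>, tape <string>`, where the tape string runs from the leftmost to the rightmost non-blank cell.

P | _[X]XXXXY   read X → write Y, move S, go to S
S | _[Y]XXXXY   read Y → write X, move S, go to R
R | _[X]XXXXY   read X → write Y, move L, go to R
R | [_]YXXXXY   read _ → write _, move S, go to Q
Q | [_]YXXXXY   read _ → write _, move R, go to P
P | _[Y]XXXXY   read Y → write X, move L, go to Q
Q | [_]XXXXXY   read _ → write _, move R, go to P
P | _[X]XXXXY   read X → write Y, move S, go to S
S | _[Y]XXXXY   read Y → write X, move S, go to R
R | _[X]XXXXY   read X → write Y, move L, go to R
R | [_]YXXXXY   read _ → write _, move S, go to Q
Q | [_]YXXXXY   read _ → write _, move R, go to P
P | _[Y]XXXXY   read Y → write X, move L, go to Q
Q | [_]XXXXXY   read _ → write _, move R, go to P
P | _[X]XXXXY
After 14 steps: state P, head at 0, tape XXXXXY.

state P, head at 0, tape XXXXXY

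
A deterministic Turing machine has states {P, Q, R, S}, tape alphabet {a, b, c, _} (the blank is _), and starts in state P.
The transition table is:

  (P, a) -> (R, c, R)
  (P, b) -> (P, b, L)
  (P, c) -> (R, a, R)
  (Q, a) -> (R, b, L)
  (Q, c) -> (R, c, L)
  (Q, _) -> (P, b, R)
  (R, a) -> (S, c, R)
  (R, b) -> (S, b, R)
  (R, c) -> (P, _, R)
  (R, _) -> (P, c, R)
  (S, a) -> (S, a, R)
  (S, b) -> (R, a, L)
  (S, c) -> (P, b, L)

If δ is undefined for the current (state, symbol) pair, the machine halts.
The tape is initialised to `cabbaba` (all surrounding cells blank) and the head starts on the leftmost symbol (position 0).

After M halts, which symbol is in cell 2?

c

state=P head=0 tape=[c]abbaba_   (P,c)→(R,a,R)
state=R head=1 tape=a[a]bbaba_   (R,a)→(S,c,R)
state=S head=2 tape=ac[b]baba_   (S,b)→(R,a,L)
state=R head=1 tape=a[c]ababa_   (R,c)→(P,_,R)
state=P head=2 tape=a_[a]baba_   (P,a)→(R,c,R)
state=R head=3 tape=a_c[b]aba_   (R,b)→(S,b,R)
state=S head=4 tape=a_cb[a]ba_   (S,a)→(S,a,R)
state=S head=5 tape=a_cba[b]a_   (S,b)→(R,a,L)
state=R head=4 tape=a_cb[a]aa_   (R,a)→(S,c,R)
state=S head=5 tape=a_cbc[a]a_   (S,a)→(S,a,R)
state=S head=6 tape=a_cbca[a]_   (S,a)→(S,a,R)
state=S head=7 tape=a_cbcaa[_]
Cell 2 holds c when M halts.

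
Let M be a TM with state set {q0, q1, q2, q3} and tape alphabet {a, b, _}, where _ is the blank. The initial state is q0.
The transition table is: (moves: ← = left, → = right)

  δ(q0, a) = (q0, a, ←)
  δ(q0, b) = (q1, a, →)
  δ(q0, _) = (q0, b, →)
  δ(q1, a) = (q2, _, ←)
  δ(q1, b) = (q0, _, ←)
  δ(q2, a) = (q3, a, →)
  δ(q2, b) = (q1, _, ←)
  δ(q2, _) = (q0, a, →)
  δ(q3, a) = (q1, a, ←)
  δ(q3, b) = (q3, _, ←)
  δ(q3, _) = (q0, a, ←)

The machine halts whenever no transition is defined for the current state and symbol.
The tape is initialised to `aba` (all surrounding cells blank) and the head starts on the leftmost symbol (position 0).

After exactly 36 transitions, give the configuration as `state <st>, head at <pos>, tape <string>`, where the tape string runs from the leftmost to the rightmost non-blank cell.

state=q0 head=0 tape=______[a]ba   (q0,a)→(q0,a,←)
state=q0 head=-1 tape=_____[_]aba   (q0,_)→(q0,b,→)
state=q0 head=0 tape=_____b[a]ba   (q0,a)→(q0,a,←)
state=q0 head=-1 tape=_____[b]aba   (q0,b)→(q1,a,→)
state=q1 head=0 tape=_____a[a]ba   (q1,a)→(q2,_,←)
state=q2 head=-1 tape=_____[a]_ba   (q2,a)→(q3,a,→)
state=q3 head=0 tape=_____a[_]ba   (q3,_)→(q0,a,←)
state=q0 head=-1 tape=_____[a]aba   (q0,a)→(q0,a,←)
state=q0 head=-2 tape=____[_]aaba   (q0,_)→(q0,b,→)
state=q0 head=-1 tape=____b[a]aba   (q0,a)→(q0,a,←)
state=q0 head=-2 tape=____[b]aaba   (q0,b)→(q1,a,→)
state=q1 head=-1 tape=____a[a]aba   (q1,a)→(q2,_,←)
state=q2 head=-2 tape=____[a]_aba   (q2,a)→(q3,a,→)
state=q3 head=-1 tape=____a[_]aba   (q3,_)→(q0,a,←)
state=q0 head=-2 tape=____[a]aaba   (q0,a)→(q0,a,←)
state=q0 head=-3 tape=___[_]aaaba   (q0,_)→(q0,b,→)
state=q0 head=-2 tape=___b[a]aaba   (q0,a)→(q0,a,←)
state=q0 head=-3 tape=___[b]aaaba   (q0,b)→(q1,a,→)
state=q1 head=-2 tape=___a[a]aaba   (q1,a)→(q2,_,←)
state=q2 head=-3 tape=___[a]_aaba   (q2,a)→(q3,a,→)
state=q3 head=-2 tape=___a[_]aaba   (q3,_)→(q0,a,←)
state=q0 head=-3 tape=___[a]aaaba   (q0,a)→(q0,a,←)
state=q0 head=-4 tape=__[_]aaaaba   (q0,_)→(q0,b,→)
state=q0 head=-3 tape=__b[a]aaaba   (q0,a)→(q0,a,←)
state=q0 head=-4 tape=__[b]aaaaba   (q0,b)→(q1,a,→)
state=q1 head=-3 tape=__a[a]aaaba   (q1,a)→(q2,_,←)
state=q2 head=-4 tape=__[a]_aaaba   (q2,a)→(q3,a,→)
state=q3 head=-3 tape=__a[_]aaaba   (q3,_)→(q0,a,←)
state=q0 head=-4 tape=__[a]aaaaba   (q0,a)→(q0,a,←)
state=q0 head=-5 tape=_[_]aaaaaba   (q0,_)→(q0,b,→)
state=q0 head=-4 tape=_b[a]aaaaba   (q0,a)→(q0,a,←)
state=q0 head=-5 tape=_[b]aaaaaba   (q0,b)→(q1,a,→)
state=q1 head=-4 tape=_a[a]aaaaba   (q1,a)→(q2,_,←)
state=q2 head=-5 tape=_[a]_aaaaba   (q2,a)→(q3,a,→)
state=q3 head=-4 tape=_a[_]aaaaba   (q3,_)→(q0,a,←)
state=q0 head=-5 tape=_[a]aaaaaba   (q0,a)→(q0,a,←)
state=q0 head=-6 tape=[_]aaaaaaba
After 36 steps: state q0, head at -6, tape aaaaaaba.

state q0, head at -6, tape aaaaaaba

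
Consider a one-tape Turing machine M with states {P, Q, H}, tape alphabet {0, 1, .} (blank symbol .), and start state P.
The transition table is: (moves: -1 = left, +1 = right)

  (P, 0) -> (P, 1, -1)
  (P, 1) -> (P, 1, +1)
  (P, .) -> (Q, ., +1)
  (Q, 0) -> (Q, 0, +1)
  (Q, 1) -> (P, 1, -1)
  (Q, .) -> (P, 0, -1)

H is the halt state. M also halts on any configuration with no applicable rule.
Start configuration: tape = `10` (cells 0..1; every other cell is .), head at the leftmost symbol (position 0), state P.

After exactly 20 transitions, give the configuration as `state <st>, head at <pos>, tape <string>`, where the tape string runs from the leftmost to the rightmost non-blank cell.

state=P head=0 tape=[1]0...   (P,1)→(P,1,+1)
state=P head=1 tape=1[0]...   (P,0)→(P,1,-1)
state=P head=0 tape=[1]1...   (P,1)→(P,1,+1)
state=P head=1 tape=1[1]...   (P,1)→(P,1,+1)
state=P head=2 tape=11[.]..   (P,.)→(Q,.,+1)
state=Q head=3 tape=11.[.].   (Q,.)→(P,0,-1)
state=P head=2 tape=11[.]0.   (P,.)→(Q,.,+1)
state=Q head=3 tape=11.[0].   (Q,0)→(Q,0,+1)
state=Q head=4 tape=11.0[.]   (Q,.)→(P,0,-1)
state=P head=3 tape=11.[0]0   (P,0)→(P,1,-1)
state=P head=2 tape=11[.]10   (P,.)→(Q,.,+1)
state=Q head=3 tape=11.[1]0   (Q,1)→(P,1,-1)
state=P head=2 tape=11[.]10   (P,.)→(Q,.,+1)
state=Q head=3 tape=11.[1]0   (Q,1)→(P,1,-1)
state=P head=2 tape=11[.]10   (P,.)→(Q,.,+1)
state=Q head=3 tape=11.[1]0   (Q,1)→(P,1,-1)
state=P head=2 tape=11[.]10   (P,.)→(Q,.,+1)
state=Q head=3 tape=11.[1]0   (Q,1)→(P,1,-1)
state=P head=2 tape=11[.]10   (P,.)→(Q,.,+1)
state=Q head=3 tape=11.[1]0   (Q,1)→(P,1,-1)
state=P head=2 tape=11[.]10
After 20 steps: state P, head at 2, tape 11.10.

state P, head at 2, tape 11.10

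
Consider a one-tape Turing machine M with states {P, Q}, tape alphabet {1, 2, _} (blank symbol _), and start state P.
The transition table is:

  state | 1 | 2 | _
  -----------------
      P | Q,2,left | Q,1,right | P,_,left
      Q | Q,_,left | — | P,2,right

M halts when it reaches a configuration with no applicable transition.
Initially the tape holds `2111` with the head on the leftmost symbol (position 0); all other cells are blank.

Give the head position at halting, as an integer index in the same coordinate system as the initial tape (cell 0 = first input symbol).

1

P | _[2]111   read 2 → write 1, move right, go to Q
Q | _1[1]11   read 1 → write _, move left, go to Q
Q | _[1]_11   read 1 → write _, move left, go to Q
Q | [_]__11   read _ → write 2, move right, go to P
P | 2[_]_11   read _ → write _, move left, go to P
P | [2]__11   read 2 → write 1, move right, go to Q
Q | 1[_]_11   read _ → write 2, move right, go to P
P | 12[_]11   read _ → write _, move left, go to P
P | 1[2]_11   read 2 → write 1, move right, go to Q
Q | 11[_]11   read _ → write 2, move right, go to P
P | 112[1]1   read 1 → write 2, move left, go to Q
Q | 11[2]21
At halt the head is at cell 1.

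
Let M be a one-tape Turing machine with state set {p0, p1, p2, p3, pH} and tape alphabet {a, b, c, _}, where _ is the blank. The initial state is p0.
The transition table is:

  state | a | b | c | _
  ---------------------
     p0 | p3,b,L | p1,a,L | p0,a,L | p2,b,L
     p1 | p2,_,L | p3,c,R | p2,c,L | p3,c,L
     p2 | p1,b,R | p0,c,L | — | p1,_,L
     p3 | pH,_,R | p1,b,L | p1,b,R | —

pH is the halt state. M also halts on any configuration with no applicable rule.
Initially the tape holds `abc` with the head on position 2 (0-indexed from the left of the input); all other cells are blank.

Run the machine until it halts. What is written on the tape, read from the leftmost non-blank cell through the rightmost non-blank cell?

state=p0 head=2 tape=___ab[c]   (p0,c)→(p0,a,L)
state=p0 head=1 tape=___a[b]a   (p0,b)→(p1,a,L)
state=p1 head=0 tape=___[a]aa   (p1,a)→(p2,_,L)
state=p2 head=-1 tape=__[_]_aa   (p2,_)→(p1,_,L)
state=p1 head=-2 tape=_[_]__aa   (p1,_)→(p3,c,L)
state=p3 head=-3 tape=[_]c__aa
The non-blank tape span at halt is c__aa.

c__aa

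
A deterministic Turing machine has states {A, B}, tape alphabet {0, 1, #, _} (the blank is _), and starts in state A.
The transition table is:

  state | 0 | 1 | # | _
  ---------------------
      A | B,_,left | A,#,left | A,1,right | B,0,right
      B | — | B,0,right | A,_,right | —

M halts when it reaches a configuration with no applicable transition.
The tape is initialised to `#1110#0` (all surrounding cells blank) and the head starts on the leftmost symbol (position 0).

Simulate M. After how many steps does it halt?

A | _[#]1110#0   read # → write 1, move right, go to A
A | _1[1]110#0   read 1 → write #, move left, go to A
A | _[1]#110#0   read 1 → write #, move left, go to A
A | [_]##110#0   read _ → write 0, move right, go to B
B | 0[#]#110#0   read # → write _, move right, go to A
A | 0_[#]110#0   read # → write 1, move right, go to A
A | 0_1[1]10#0   read 1 → write #, move left, go to A
A | 0_[1]#10#0   read 1 → write #, move left, go to A
A | 0[_]##10#0   read _ → write 0, move right, go to B
B | 00[#]#10#0   read # → write _, move right, go to A
A | 00_[#]10#0   read # → write 1, move right, go to A
A | 00_1[1]0#0   read 1 → write #, move left, go to A
A | 00_[1]#0#0   read 1 → write #, move left, go to A
A | 00[_]##0#0   read _ → write 0, move right, go to B
B | 000[#]#0#0   read # → write _, move right, go to A
A | 000_[#]0#0   read # → write 1, move right, go to A
A | 000_1[0]#0   read 0 → write _, move left, go to B
B | 000_[1]_#0   read 1 → write 0, move right, go to B
B | 000_0[_]#0
M halts after 18 transitions.

18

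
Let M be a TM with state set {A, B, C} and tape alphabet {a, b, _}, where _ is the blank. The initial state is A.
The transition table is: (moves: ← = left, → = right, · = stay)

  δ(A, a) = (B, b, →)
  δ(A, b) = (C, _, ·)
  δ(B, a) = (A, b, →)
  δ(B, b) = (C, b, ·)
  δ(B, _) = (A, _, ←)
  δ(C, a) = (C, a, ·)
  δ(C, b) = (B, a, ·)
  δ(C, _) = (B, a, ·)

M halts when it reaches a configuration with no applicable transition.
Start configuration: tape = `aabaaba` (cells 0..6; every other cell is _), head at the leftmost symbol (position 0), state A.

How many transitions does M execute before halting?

state=A head=0 tape=[a]abaaba_   (A,a)→(B,b,→)
state=B head=1 tape=b[a]baaba_   (B,a)→(A,b,→)
state=A head=2 tape=bb[b]aaba_   (A,b)→(C,_,·)
state=C head=2 tape=bb[_]aaba_   (C,_)→(B,a,·)
state=B head=2 tape=bb[a]aaba_   (B,a)→(A,b,→)
state=A head=3 tape=bbb[a]aba_   (A,a)→(B,b,→)
state=B head=4 tape=bbbb[a]ba_   (B,a)→(A,b,→)
state=A head=5 tape=bbbbb[b]a_   (A,b)→(C,_,·)
state=C head=5 tape=bbbbb[_]a_   (C,_)→(B,a,·)
state=B head=5 tape=bbbbb[a]a_   (B,a)→(A,b,→)
state=A head=6 tape=bbbbbb[a]_   (A,a)→(B,b,→)
state=B head=7 tape=bbbbbbb[_]   (B,_)→(A,_,←)
state=A head=6 tape=bbbbbb[b]_   (A,b)→(C,_,·)
state=C head=6 tape=bbbbbb[_]_   (C,_)→(B,a,·)
state=B head=6 tape=bbbbbb[a]_   (B,a)→(A,b,→)
state=A head=7 tape=bbbbbbb[_]
M halts after 15 transitions.

15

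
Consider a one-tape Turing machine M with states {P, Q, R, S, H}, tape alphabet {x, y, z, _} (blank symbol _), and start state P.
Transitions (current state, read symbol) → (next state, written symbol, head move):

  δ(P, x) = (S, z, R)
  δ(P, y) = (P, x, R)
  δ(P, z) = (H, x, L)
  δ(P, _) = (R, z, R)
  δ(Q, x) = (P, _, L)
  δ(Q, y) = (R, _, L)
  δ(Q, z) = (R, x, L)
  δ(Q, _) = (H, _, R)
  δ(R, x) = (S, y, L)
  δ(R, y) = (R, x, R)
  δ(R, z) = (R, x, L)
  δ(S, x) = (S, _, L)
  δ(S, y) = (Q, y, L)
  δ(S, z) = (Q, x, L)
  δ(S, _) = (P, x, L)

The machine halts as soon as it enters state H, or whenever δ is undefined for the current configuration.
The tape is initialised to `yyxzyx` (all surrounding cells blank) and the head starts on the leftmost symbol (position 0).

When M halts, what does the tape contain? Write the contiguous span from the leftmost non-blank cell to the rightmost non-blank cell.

xy_yxxyx

P | ___[y]yxzyx   read y → write x, move R, go to P
P | ___x[y]xzyx   read y → write x, move R, go to P
P | ___xx[x]zyx   read x → write z, move R, go to S
S | ___xxz[z]yx   read z → write x, move L, go to Q
Q | ___xx[z]xyx   read z → write x, move L, go to R
R | ___x[x]xxyx   read x → write y, move L, go to S
S | ___[x]yxxyx   read x → write _, move L, go to S
S | __[_]_yxxyx   read _ → write x, move L, go to P
P | _[_]x_yxxyx   read _ → write z, move R, go to R
R | _z[x]_yxxyx   read x → write y, move L, go to S
S | _[z]y_yxxyx   read z → write x, move L, go to Q
Q | [_]xy_yxxyx   read _ → write _, move R, go to H
H | _[x]y_yxxyx
The non-blank tape span at halt is xy_yxxyx.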